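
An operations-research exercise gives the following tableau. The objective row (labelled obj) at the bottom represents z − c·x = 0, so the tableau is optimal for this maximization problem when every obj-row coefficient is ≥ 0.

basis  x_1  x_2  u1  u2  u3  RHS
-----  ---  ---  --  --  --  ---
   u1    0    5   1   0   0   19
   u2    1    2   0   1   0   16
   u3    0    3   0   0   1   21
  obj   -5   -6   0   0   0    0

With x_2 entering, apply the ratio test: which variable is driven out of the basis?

Column x_2 entries and ratios — u1: 19/5 = 19/5; u2: 16/2 = 8; u3: 21/3 = 7.
Smallest ratio is 19/5 in the row of u1, so u1 leaves.

u1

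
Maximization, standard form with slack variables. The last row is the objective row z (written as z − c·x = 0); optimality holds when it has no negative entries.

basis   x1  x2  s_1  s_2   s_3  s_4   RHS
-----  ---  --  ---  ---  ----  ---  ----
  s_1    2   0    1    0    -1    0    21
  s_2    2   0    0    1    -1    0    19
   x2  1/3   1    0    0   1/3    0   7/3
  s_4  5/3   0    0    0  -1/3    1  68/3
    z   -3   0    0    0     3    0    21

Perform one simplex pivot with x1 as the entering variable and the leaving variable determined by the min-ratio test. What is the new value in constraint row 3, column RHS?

Ratio test on column x1 — row 1: 21/2 = 21/2; row 2: 19/2 = 19/2; row 3: (7/3)/(1/3) = 7; row 4: (68/3)/(5/3) = 68/5. Minimum is 7 at row 3 (x2 leaves); pivot element 1/3.
Divide row 3 by 1/3; eliminate column x1 from the other rows.
In the new row 3, the RHS entry is the old entry divided by the pivot: (7/3)/(1/3) = 7.

7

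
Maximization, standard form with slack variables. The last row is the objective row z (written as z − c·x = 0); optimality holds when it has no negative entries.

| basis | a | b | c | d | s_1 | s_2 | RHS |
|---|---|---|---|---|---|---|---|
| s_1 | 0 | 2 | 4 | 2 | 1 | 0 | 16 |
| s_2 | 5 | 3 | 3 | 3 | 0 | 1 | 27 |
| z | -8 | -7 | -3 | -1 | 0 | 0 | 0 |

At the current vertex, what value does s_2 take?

27

s_2 is basic (row 2); its value is the RHS of that row, 27.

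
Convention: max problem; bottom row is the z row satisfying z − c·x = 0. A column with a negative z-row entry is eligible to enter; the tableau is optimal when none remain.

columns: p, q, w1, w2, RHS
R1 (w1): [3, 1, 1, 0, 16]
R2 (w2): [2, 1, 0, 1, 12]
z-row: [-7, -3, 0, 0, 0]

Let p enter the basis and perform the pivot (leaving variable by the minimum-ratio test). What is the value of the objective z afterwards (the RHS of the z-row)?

112/3

Ratio test on column p — row 1: 16/3 = 16/3; row 2: 12/2 = 6. Minimum is 16/3 at row 1 (w1 leaves); pivot element 3.
Pivot on row 1; the z-row RHS becomes 0 − (-7)·(16/3) = 112/3.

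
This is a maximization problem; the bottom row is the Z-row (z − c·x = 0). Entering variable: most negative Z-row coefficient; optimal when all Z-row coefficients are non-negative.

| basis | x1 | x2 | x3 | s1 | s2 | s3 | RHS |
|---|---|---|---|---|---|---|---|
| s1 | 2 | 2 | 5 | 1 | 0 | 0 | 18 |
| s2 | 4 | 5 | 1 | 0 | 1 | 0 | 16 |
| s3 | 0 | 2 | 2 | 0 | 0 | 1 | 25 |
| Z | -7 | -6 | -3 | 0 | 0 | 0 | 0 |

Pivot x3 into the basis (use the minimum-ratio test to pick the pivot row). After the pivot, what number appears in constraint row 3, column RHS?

Ratio test on column x3 — row 1: 18/5 = 18/5; row 2: 16/1 = 16; row 3: 25/2 = 25/2. Minimum is 18/5 at row 1 (s1 leaves); pivot element 5.
Divide row 1 by 5; eliminate column x3 from the other rows.
Row 3 update in column RHS: 25 − 2·(18/5) = 89/5.

89/5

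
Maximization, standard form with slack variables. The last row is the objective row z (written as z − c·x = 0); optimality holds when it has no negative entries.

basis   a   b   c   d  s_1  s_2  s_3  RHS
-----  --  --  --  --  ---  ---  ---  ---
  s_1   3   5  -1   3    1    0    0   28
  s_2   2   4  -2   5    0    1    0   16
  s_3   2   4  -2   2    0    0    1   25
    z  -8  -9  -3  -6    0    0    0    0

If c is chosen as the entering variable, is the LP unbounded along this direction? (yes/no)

Every constraint-row entry in column c is ≤ 0, so increasing c is unbounded.

yes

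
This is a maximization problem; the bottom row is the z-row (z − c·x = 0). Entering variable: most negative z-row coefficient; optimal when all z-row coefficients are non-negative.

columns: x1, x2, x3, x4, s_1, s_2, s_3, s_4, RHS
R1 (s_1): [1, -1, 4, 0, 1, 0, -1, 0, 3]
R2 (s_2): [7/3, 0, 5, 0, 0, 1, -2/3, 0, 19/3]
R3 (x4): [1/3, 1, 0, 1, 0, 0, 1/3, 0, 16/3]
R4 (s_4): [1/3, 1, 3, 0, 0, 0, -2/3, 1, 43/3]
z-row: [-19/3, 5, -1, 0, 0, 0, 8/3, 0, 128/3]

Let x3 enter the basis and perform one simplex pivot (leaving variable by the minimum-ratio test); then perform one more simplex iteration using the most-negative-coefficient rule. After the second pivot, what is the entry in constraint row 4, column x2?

Ratio test on column x3 — row 1: 3/4 = 3/4; row 2: (19/3)/5 = 19/15; row 3: entry 0 ≤ 0; row 4: (43/3)/3 = 43/9. Minimum is 3/4 at row 1 (s_1 leaves); pivot element 4.
Divide row 1 by 4; eliminate column x3 from the other rows.
Second iteration: most negative z-row entry is -73/12 in column x1, so x1 enters.
Ratio test on column x1 — row 1: (3/4)/(1/4) = 3; row 2: (31/12)/(13/12) = 31/13; row 3: (16/3)/(1/3) = 16; row 4: entry -5/12 ≤ 0. Minimum is 31/13 at row 2 (s_2 leaves); pivot element 13/12.
Divide row 2 by 13/12; eliminate column x1 from the other rows.
After both pivots, the entry at constraint row 4, column x2 is 29/13.

29/13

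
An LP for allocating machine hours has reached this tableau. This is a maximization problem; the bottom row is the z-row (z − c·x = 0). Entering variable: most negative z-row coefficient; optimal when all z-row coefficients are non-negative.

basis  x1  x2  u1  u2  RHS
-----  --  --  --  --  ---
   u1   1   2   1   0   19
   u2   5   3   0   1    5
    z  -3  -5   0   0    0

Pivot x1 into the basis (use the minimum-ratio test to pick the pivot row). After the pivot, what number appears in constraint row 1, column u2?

-1/5

Ratio test on column x1 — row 1: 19/1 = 19; row 2: 5/5 = 1. Minimum is 1 at row 2 (u2 leaves); pivot element 5.
Divide row 2 by 5; eliminate column x1 from the other rows.
Row 1 update in column u2: 0 − 1·(1/5) = -1/5.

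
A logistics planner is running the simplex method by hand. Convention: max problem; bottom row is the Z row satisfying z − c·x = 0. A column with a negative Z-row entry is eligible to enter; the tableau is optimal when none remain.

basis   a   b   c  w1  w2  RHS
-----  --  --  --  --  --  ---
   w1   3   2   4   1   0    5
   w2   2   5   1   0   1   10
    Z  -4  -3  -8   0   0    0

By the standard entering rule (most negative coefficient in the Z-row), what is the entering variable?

Negative Z-row entries: a: -4, b: -3, c: -8.
The most negative is -8 in column c, so c enters.

c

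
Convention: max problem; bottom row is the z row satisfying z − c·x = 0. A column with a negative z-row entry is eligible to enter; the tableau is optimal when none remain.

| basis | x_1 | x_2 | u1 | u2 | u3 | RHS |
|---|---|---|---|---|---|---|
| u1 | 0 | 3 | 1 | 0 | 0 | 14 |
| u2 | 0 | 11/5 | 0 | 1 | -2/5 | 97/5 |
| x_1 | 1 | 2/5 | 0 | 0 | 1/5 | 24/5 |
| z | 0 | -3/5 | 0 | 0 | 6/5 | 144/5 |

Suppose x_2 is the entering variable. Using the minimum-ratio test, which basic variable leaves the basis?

u1

Column x_2 entries and ratios — u1: 14/3 = 14/3; u2: (97/5)/(11/5) = 97/11; x_1: (24/5)/(2/5) = 12.
Smallest ratio is 14/3 in the row of u1, so u1 leaves.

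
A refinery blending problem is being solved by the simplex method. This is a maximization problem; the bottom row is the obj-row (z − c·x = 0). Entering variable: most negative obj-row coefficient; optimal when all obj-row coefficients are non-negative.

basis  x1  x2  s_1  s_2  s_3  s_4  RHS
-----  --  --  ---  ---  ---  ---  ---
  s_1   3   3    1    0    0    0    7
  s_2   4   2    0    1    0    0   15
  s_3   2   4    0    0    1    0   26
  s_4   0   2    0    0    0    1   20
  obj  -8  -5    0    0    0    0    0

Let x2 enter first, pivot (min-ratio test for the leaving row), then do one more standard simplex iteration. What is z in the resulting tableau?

Ratio test on column x2 — row 1: 7/3 = 7/3; row 2: 15/2 = 15/2; row 3: 26/4 = 13/2; row 4: 20/2 = 10. Minimum is 7/3 at row 1 (s_1 leaves); pivot element 3.
Pivot on row 1; the obj-row RHS becomes 0 − (-5)·(7/3) = 35/3.
Next entering variable (most negative obj-row entry -3): x1.
Ratio test on column x1 — row 1: (7/3)/1 = 7/3; row 2: (31/3)/2 = 31/6; row 3: entry -2 ≤ 0; row 4: entry -2 ≤ 0. Minimum is 7/3 at row 1 (x2 leaves); pivot element 1.
After the second pivot the obj-row RHS is 35/3 − (-3)·(7/3) = 56/3.

56/3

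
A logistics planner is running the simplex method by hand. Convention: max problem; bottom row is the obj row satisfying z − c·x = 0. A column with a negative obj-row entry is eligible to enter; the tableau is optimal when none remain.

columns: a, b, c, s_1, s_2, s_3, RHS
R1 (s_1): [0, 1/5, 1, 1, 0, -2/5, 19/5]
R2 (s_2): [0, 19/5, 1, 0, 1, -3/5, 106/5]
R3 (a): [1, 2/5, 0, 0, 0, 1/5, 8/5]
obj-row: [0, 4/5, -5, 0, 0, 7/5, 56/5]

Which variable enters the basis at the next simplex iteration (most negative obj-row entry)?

Negative obj-row entries: c: -5.
The most negative is -5 in column c, so c enters.

c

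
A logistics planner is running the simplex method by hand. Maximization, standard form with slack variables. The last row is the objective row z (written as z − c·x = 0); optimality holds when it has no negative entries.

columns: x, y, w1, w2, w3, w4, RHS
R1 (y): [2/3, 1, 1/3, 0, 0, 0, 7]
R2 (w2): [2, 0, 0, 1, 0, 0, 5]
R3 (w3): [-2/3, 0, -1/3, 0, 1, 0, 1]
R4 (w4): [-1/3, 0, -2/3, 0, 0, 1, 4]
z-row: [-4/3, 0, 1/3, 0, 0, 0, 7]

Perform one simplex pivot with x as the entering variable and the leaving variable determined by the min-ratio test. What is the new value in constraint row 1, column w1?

Ratio test on column x — row 1: 7/(2/3) = 21/2; row 2: 5/2 = 5/2; row 3: entry -2/3 ≤ 0; row 4: entry -1/3 ≤ 0. Minimum is 5/2 at row 2 (w2 leaves); pivot element 2.
Divide row 2 by 2; eliminate column x from the other rows.
Row 1 update in column w1: 1/3 − (2/3)·0 = 1/3.

1/3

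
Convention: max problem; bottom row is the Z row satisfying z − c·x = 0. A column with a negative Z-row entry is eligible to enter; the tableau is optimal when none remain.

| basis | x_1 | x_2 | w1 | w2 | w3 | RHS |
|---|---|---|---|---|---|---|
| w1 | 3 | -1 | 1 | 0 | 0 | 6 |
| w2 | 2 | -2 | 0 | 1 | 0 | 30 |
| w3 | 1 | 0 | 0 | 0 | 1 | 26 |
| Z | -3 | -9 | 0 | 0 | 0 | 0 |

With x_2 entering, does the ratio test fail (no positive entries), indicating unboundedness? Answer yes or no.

yes

Every constraint-row entry in column x_2 is ≤ 0, so increasing x_2 is unbounded.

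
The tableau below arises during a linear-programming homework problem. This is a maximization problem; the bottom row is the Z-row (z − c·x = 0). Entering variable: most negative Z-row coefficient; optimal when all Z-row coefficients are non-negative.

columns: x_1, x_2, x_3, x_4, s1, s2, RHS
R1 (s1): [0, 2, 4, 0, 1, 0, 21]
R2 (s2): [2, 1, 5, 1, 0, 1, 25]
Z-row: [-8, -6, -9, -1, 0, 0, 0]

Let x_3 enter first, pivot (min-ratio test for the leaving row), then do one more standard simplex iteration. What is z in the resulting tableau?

Ratio test on column x_3 — row 1: 21/4 = 21/4; row 2: 25/5 = 5. Minimum is 5 at row 2 (s2 leaves); pivot element 5.
Pivot on row 2; the Z-row RHS becomes 0 − (-9)·5 = 45.
Next entering variable (most negative Z-row entry -22/5): x_1.
Ratio test on column x_1 — row 1: entry -8/5 ≤ 0; row 2: 5/(2/5) = 25/2. Minimum is 25/2 at row 2 (x_3 leaves); pivot element 2/5.
After the second pivot the Z-row RHS is 45 − (-22/5)·(25/2) = 100.

100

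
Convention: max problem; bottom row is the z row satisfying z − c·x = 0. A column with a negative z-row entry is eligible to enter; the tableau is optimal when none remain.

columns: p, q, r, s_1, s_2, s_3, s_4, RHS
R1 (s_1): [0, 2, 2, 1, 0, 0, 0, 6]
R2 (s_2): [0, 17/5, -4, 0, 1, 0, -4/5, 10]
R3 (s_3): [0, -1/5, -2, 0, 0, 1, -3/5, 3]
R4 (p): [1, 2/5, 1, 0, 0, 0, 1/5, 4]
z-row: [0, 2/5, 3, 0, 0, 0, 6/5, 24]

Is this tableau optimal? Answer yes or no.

yes

Every z-row coefficient is ≥ 0, so the tableau is optimal.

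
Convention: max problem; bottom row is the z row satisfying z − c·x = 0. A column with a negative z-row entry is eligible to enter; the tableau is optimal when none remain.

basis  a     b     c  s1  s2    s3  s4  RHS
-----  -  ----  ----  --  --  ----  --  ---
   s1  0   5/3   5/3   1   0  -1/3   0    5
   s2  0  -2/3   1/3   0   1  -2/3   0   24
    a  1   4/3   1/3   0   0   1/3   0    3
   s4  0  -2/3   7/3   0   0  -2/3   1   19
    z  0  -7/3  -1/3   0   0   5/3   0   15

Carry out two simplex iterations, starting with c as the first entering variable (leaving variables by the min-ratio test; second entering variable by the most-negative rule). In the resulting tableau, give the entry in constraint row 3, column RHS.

Ratio test on column c — row 1: 5/(5/3) = 3; row 2: 24/(1/3) = 72; row 3: 3/(1/3) = 9; row 4: 19/(7/3) = 57/7. Minimum is 3 at row 1 (s1 leaves); pivot element 5/3.
Divide row 1 by 5/3; eliminate column c from the other rows.
Second iteration: most negative z-row entry is -2 in column b, so b enters.
Ratio test on column b — row 1: 3/1 = 3; row 2: entry -1 ≤ 0; row 3: 2/1 = 2; row 4: entry -3 ≤ 0. Minimum is 2 at row 3 (a leaves); pivot element 1.
Divide row 3 by 1; eliminate column b from the other rows.
After both pivots, the entry at constraint row 3, column RHS is 2.

2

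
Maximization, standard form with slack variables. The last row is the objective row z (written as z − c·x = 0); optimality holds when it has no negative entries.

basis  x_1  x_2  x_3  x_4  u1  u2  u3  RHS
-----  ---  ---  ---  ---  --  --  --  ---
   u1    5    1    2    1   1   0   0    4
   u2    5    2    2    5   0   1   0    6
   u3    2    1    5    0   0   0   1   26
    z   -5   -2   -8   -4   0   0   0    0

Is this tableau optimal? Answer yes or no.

no

The z-row has a negative entry -8 in column x_3, so it is not optimal.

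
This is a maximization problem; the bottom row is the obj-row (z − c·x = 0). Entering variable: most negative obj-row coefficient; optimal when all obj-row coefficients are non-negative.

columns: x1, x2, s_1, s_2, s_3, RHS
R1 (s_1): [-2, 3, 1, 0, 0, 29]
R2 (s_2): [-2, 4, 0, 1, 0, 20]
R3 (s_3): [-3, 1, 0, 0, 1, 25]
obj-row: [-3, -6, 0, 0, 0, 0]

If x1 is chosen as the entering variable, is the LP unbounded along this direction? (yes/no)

Every constraint-row entry in column x1 is ≤ 0, so increasing x1 is unbounded.

yes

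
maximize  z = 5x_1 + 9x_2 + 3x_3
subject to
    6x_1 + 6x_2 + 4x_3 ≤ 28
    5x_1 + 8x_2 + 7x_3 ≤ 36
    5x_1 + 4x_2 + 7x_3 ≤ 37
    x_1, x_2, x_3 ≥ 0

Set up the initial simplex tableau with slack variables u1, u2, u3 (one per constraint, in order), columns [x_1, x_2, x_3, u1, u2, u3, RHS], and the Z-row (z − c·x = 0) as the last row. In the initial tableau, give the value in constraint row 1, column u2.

Slack u2 belongs to constraint 2; its column is the unit vector e_2, so the entry in row 1 is 0.

0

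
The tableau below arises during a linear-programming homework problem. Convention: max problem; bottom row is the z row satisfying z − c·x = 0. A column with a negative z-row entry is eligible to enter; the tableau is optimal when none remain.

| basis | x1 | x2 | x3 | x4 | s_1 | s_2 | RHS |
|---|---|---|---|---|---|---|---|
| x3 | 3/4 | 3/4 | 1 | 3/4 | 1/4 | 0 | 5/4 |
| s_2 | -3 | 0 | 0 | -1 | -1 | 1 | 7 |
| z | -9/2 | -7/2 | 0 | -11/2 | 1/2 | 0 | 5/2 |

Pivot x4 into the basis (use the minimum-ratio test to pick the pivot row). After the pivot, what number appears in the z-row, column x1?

1

Ratio test on column x4 — row 1: (5/4)/(3/4) = 5/3; row 2: entry -1 ≤ 0. Minimum is 5/3 at row 1 (x3 leaves); pivot element 3/4.
Divide row 1 by 3/4; eliminate column x4 from the other rows.
z-row update in column x1: -9/2 − (-11/2)·1 = 1.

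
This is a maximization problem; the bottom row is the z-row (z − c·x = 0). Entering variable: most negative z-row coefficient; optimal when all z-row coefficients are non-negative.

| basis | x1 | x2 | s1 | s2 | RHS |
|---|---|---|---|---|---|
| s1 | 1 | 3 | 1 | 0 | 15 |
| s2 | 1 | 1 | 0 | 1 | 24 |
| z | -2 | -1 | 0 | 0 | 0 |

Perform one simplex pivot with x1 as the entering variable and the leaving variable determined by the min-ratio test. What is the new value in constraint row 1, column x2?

Ratio test on column x1 — row 1: 15/1 = 15; row 2: 24/1 = 24. Minimum is 15 at row 1 (s1 leaves); pivot element 1.
Divide row 1 by 1; eliminate column x1 from the other rows.
In the new row 1, the x2 entry is the old entry divided by the pivot: 3/1 = 3.

3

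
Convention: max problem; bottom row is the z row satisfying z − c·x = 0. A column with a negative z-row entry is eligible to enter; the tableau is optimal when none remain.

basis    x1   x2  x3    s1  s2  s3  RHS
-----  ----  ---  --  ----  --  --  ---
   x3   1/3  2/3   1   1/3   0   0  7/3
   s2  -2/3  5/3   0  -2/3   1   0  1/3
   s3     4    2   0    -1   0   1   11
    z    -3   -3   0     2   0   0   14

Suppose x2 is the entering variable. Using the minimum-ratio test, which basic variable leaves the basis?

Column x2 entries and ratios — x3: (7/3)/(2/3) = 7/2; s2: (1/3)/(5/3) = 1/5; s3: 11/2 = 11/2.
Smallest ratio is 1/5 in the row of s2, so s2 leaves.

s2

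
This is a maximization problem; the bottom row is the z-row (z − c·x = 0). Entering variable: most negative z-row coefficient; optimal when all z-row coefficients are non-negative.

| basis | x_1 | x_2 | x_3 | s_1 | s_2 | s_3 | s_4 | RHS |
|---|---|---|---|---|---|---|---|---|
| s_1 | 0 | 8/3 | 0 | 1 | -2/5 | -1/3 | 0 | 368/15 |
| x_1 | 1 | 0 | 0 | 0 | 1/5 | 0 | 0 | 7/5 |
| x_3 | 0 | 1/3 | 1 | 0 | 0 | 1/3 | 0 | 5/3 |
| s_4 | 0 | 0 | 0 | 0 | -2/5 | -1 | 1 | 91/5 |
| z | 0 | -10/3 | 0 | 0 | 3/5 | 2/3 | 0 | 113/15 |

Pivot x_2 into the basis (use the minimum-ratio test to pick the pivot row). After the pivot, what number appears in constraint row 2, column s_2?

1/5

Ratio test on column x_2 — row 1: (368/15)/(8/3) = 46/5; row 2: entry 0 ≤ 0; row 3: (5/3)/(1/3) = 5; row 4: entry 0 ≤ 0. Minimum is 5 at row 3 (x_3 leaves); pivot element 1/3.
Divide row 3 by 1/3; eliminate column x_2 from the other rows.
Row 2 update in column s_2: 1/5 − 0·0 = 1/5.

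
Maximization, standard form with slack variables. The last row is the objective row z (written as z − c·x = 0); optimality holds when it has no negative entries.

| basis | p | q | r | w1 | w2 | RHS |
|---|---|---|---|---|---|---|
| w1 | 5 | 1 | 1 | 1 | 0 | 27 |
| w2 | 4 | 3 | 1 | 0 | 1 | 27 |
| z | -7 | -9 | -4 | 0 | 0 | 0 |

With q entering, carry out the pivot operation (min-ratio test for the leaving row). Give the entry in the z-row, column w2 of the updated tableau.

Ratio test on column q — row 1: 27/1 = 27; row 2: 27/3 = 9. Minimum is 9 at row 2 (w2 leaves); pivot element 3.
Divide row 2 by 3; eliminate column q from the other rows.
z-row update in column w2: 0 − (-9)·(1/3) = 3.

3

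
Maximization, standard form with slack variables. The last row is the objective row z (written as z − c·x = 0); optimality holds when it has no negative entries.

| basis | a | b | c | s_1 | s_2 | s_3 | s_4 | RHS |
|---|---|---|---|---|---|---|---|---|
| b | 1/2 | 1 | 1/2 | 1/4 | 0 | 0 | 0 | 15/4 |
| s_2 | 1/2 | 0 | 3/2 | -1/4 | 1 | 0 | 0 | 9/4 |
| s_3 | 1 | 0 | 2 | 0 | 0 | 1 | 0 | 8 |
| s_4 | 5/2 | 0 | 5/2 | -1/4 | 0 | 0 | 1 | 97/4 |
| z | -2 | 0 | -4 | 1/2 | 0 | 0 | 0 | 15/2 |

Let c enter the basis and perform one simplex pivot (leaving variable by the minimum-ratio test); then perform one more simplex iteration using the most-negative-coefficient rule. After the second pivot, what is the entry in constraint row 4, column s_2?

-5

Ratio test on column c — row 1: (15/4)/(1/2) = 15/2; row 2: (9/4)/(3/2) = 3/2; row 3: 8/2 = 4; row 4: (97/4)/(5/2) = 97/10. Minimum is 3/2 at row 2 (s_2 leaves); pivot element 3/2.
Divide row 2 by 3/2; eliminate column c from the other rows.
Second iteration: most negative z-row entry is -2/3 in column a, so a enters.
Ratio test on column a — row 1: 3/(1/3) = 9; row 2: (3/2)/(1/3) = 9/2; row 3: 5/(1/3) = 15; row 4: (41/2)/(5/3) = 123/10. Minimum is 9/2 at row 2 (c leaves); pivot element 1/3.
Divide row 2 by 1/3; eliminate column a from the other rows.
After both pivots, the entry at constraint row 4, column s_2 is -5.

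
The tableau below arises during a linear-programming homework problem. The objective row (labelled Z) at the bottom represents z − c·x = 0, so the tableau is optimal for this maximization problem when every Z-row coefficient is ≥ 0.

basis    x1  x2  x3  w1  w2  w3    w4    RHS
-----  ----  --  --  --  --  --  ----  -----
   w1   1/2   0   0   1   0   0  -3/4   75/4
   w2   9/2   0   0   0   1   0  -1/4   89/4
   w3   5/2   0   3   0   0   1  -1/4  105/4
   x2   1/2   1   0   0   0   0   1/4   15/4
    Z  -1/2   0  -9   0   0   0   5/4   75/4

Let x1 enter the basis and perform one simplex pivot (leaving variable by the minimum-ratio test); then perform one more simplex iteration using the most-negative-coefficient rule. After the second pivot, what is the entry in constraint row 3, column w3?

Ratio test on column x1 — row 1: (75/4)/(1/2) = 75/2; row 2: (89/4)/(9/2) = 89/18; row 3: (105/4)/(5/2) = 21/2; row 4: (15/4)/(1/2) = 15/2. Minimum is 89/18 at row 2 (w2 leaves); pivot element 9/2.
Divide row 2 by 9/2; eliminate column x1 from the other rows.
Second iteration: most negative Z-row entry is -9 in column x3, so x3 enters.
Ratio test on column x3 — row 1: entry 0 ≤ 0; row 2: entry 0 ≤ 0; row 3: (125/9)/3 = 125/27; row 4: entry 0 ≤ 0. Minimum is 125/27 at row 3 (w3 leaves); pivot element 3.
Divide row 3 by 3; eliminate column x3 from the other rows.
After both pivots, the entry at constraint row 3, column w3 is 1/3.

1/3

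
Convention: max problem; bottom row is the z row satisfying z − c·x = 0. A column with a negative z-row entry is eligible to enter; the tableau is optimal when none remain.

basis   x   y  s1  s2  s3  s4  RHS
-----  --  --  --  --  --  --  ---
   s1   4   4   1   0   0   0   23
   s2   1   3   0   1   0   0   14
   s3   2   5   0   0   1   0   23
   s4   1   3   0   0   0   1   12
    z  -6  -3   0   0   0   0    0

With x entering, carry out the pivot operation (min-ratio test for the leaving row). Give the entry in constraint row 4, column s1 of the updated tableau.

-1/4

Ratio test on column x — row 1: 23/4 = 23/4; row 2: 14/1 = 14; row 3: 23/2 = 23/2; row 4: 12/1 = 12. Minimum is 23/4 at row 1 (s1 leaves); pivot element 4.
Divide row 1 by 4; eliminate column x from the other rows.
Row 4 update in column s1: 0 − 1·(1/4) = -1/4.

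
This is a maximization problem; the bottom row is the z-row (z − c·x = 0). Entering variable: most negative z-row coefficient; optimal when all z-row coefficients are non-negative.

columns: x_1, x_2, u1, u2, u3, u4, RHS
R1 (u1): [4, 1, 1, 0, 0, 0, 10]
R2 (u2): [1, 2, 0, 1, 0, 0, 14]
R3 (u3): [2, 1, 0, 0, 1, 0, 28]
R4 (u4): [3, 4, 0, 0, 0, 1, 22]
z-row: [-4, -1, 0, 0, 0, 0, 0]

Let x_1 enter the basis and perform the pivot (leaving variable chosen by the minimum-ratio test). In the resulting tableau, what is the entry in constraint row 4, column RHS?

29/2

Ratio test on column x_1 — row 1: 10/4 = 5/2; row 2: 14/1 = 14; row 3: 28/2 = 14; row 4: 22/3 = 22/3. Minimum is 5/2 at row 1 (u1 leaves); pivot element 4.
Divide row 1 by 4; eliminate column x_1 from the other rows.
Row 4 update in column RHS: 22 − 3·(5/2) = 29/2.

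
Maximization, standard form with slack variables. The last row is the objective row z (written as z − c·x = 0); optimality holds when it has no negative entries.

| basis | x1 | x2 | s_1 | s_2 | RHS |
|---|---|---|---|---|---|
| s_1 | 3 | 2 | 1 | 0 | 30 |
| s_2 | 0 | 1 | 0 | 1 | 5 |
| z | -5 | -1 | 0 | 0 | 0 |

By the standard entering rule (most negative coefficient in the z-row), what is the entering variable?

Negative z-row entries: x1: -5, x2: -1.
The most negative is -5 in column x1, so x1 enters.

x1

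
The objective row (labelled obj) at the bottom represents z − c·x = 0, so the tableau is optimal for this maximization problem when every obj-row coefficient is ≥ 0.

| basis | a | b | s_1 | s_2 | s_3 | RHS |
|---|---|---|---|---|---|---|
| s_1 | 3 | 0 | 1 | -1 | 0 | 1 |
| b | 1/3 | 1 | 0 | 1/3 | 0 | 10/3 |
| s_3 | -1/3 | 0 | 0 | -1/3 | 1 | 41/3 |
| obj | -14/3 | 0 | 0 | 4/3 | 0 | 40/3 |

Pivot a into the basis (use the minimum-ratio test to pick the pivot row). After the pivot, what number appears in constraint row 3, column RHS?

124/9

Ratio test on column a — row 1: 1/3 = 1/3; row 2: (10/3)/(1/3) = 10; row 3: entry -1/3 ≤ 0. Minimum is 1/3 at row 1 (s_1 leaves); pivot element 3.
Divide row 1 by 3; eliminate column a from the other rows.
Row 3 update in column RHS: 41/3 − (-1/3)·(1/3) = 124/9.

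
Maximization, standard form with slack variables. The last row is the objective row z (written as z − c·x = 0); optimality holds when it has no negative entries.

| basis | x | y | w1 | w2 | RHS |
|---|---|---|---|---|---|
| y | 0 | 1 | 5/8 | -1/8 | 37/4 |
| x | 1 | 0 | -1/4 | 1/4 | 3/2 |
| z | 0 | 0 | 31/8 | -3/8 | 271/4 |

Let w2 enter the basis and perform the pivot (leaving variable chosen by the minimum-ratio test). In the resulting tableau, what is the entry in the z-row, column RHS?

70

Ratio test on column w2 — row 1: entry -1/8 ≤ 0; row 2: (3/2)/(1/4) = 6. Minimum is 6 at row 2 (x leaves); pivot element 1/4.
Divide row 2 by 1/4; eliminate column w2 from the other rows.
z-row update in column RHS: 271/4 − (-3/8)·6 = 70.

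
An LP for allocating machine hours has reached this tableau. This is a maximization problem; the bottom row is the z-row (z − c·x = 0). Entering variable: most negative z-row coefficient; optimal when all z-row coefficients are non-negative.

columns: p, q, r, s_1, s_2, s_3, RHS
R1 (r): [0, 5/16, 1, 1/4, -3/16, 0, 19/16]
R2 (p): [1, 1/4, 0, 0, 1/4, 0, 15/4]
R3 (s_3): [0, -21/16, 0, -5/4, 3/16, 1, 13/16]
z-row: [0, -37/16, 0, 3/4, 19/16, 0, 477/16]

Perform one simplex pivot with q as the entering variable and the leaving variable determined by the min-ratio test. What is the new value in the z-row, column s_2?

-1/5

Ratio test on column q — row 1: (19/16)/(5/16) = 19/5; row 2: (15/4)/(1/4) = 15; row 3: entry -21/16 ≤ 0. Minimum is 19/5 at row 1 (r leaves); pivot element 5/16.
Divide row 1 by 5/16; eliminate column q from the other rows.
z-row update in column s_2: 19/16 − (-37/16)·(-3/5) = -1/5.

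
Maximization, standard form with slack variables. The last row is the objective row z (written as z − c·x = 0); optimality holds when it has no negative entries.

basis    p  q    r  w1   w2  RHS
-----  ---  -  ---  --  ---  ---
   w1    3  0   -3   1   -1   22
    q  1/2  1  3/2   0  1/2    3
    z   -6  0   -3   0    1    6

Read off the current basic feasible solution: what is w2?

w2 is not in the basis, so in the current basic feasible solution w2 = 0.

0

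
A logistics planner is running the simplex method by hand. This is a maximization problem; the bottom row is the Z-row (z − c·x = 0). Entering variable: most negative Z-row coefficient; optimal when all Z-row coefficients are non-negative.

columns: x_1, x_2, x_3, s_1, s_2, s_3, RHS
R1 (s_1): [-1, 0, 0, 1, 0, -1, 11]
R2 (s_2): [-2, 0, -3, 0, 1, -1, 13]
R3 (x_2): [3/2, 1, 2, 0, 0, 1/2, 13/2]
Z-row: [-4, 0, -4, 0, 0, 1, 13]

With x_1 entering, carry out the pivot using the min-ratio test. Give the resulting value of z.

Ratio test on column x_1 — row 1: entry -1 ≤ 0; row 2: entry -2 ≤ 0; row 3: (13/2)/(3/2) = 13/3. Minimum is 13/3 at row 3 (x_2 leaves); pivot element 3/2.
Pivot on row 3; the Z-row RHS becomes 13 − (-4)·(13/3) = 91/3.

91/3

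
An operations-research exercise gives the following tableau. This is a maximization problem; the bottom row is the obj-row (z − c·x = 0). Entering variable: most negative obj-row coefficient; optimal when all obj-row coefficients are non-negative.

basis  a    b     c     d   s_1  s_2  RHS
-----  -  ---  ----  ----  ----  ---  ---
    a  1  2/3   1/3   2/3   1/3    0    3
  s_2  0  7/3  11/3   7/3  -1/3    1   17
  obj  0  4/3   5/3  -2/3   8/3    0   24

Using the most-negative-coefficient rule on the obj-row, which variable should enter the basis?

d

Negative obj-row entries: d: -2/3.
The most negative is -2/3 in column d, so d enters.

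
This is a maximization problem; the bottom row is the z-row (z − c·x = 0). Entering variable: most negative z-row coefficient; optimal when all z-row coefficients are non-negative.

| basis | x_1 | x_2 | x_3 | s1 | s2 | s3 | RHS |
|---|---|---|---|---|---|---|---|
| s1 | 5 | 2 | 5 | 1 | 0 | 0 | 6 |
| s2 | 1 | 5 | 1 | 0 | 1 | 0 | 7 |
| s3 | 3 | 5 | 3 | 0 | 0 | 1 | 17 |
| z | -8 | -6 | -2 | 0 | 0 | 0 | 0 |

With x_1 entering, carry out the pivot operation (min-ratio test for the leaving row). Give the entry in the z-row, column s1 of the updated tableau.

8/5

Ratio test on column x_1 — row 1: 6/5 = 6/5; row 2: 7/1 = 7; row 3: 17/3 = 17/3. Minimum is 6/5 at row 1 (s1 leaves); pivot element 5.
Divide row 1 by 5; eliminate column x_1 from the other rows.
z-row update in column s1: 0 − (-8)·(1/5) = 8/5.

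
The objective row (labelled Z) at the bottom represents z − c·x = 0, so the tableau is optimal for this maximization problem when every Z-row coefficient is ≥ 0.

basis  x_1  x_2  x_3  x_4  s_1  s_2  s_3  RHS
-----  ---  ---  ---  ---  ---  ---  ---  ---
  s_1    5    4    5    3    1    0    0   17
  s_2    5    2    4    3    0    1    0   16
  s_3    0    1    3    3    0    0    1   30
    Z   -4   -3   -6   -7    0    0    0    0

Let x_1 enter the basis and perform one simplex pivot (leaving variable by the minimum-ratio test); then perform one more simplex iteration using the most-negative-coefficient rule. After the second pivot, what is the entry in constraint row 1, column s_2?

-1

Ratio test on column x_1 — row 1: 17/5 = 17/5; row 2: 16/5 = 16/5; row 3: entry 0 ≤ 0. Minimum is 16/5 at row 2 (s_2 leaves); pivot element 5.
Divide row 2 by 5; eliminate column x_1 from the other rows.
Second iteration: most negative Z-row entry is -23/5 in column x_4, so x_4 enters.
Ratio test on column x_4 — row 1: entry 0 ≤ 0; row 2: (16/5)/(3/5) = 16/3; row 3: 30/3 = 10. Minimum is 16/3 at row 2 (x_1 leaves); pivot element 3/5.
Divide row 2 by 3/5; eliminate column x_4 from the other rows.
After both pivots, the entry at constraint row 1, column s_2 is -1.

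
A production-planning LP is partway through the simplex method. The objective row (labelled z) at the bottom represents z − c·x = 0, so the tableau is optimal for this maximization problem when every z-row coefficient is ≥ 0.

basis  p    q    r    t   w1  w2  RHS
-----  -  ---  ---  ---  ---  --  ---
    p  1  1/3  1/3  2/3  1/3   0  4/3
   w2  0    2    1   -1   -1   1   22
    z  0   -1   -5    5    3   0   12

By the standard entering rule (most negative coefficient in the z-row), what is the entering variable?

r

Negative z-row entries: q: -1, r: -5.
The most negative is -5 in column r, so r enters.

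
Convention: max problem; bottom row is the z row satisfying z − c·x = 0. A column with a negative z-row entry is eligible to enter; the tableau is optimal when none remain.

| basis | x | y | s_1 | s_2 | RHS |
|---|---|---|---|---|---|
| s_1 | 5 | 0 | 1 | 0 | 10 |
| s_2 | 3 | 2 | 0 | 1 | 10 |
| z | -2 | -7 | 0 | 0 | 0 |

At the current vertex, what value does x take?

0

x is not in the basis, so in the current basic feasible solution x = 0.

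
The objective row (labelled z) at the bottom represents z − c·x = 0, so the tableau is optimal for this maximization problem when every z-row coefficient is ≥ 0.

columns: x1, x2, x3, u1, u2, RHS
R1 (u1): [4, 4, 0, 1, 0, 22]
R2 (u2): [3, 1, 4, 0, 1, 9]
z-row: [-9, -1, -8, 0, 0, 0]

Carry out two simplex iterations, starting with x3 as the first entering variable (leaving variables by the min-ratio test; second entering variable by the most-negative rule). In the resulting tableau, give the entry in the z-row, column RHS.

27

Ratio test on column x3 — row 1: entry 0 ≤ 0; row 2: 9/4 = 9/4. Minimum is 9/4 at row 2 (u2 leaves); pivot element 4.
Divide row 2 by 4; eliminate column x3 from the other rows.
Second iteration: most negative z-row entry is -3 in column x1, so x1 enters.
Ratio test on column x1 — row 1: 22/4 = 11/2; row 2: (9/4)/(3/4) = 3. Minimum is 3 at row 2 (x3 leaves); pivot element 3/4.
Divide row 2 by 3/4; eliminate column x1 from the other rows.
After both pivots, the entry at the z-row, column RHS is 27.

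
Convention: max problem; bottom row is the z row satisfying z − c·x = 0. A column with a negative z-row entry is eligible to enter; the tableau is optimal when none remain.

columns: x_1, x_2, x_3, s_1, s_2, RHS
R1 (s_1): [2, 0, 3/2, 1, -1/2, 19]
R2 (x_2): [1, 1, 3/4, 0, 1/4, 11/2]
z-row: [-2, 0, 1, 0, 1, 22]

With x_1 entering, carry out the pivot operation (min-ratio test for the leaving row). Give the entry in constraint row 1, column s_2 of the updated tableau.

-1

Ratio test on column x_1 — row 1: 19/2 = 19/2; row 2: (11/2)/1 = 11/2. Minimum is 11/2 at row 2 (x_2 leaves); pivot element 1.
Divide row 2 by 1; eliminate column x_1 from the other rows.
Row 1 update in column s_2: -1/2 − 2·(1/4) = -1.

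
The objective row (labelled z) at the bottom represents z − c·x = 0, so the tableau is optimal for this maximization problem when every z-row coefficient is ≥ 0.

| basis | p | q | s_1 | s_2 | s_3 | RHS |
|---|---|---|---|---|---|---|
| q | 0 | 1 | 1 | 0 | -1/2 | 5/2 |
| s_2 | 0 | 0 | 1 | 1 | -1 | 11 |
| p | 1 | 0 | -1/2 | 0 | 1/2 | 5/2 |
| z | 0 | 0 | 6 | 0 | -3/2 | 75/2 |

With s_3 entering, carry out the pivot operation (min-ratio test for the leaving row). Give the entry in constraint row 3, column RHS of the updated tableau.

Ratio test on column s_3 — row 1: entry -1/2 ≤ 0; row 2: entry -1 ≤ 0; row 3: (5/2)/(1/2) = 5. Minimum is 5 at row 3 (p leaves); pivot element 1/2.
Divide row 3 by 1/2; eliminate column s_3 from the other rows.
In the new row 3, the RHS entry is the old entry divided by the pivot: (5/2)/(1/2) = 5.

5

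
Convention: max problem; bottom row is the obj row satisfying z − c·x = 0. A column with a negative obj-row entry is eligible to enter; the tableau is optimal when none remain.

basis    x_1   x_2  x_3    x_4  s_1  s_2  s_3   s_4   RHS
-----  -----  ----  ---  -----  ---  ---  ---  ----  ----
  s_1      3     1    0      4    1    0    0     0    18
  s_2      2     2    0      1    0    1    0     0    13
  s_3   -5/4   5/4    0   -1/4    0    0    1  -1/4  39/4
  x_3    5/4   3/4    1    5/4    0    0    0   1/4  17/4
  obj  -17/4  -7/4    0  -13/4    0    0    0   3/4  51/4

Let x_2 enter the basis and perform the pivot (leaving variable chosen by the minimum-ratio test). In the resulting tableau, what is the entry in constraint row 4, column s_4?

1/3

Ratio test on column x_2 — row 1: 18/1 = 18; row 2: 13/2 = 13/2; row 3: (39/4)/(5/4) = 39/5; row 4: (17/4)/(3/4) = 17/3. Minimum is 17/3 at row 4 (x_3 leaves); pivot element 3/4.
Divide row 4 by 3/4; eliminate column x_2 from the other rows.
In the new row 4, the s_4 entry is the old entry divided by the pivot: (1/4)/(3/4) = 1/3.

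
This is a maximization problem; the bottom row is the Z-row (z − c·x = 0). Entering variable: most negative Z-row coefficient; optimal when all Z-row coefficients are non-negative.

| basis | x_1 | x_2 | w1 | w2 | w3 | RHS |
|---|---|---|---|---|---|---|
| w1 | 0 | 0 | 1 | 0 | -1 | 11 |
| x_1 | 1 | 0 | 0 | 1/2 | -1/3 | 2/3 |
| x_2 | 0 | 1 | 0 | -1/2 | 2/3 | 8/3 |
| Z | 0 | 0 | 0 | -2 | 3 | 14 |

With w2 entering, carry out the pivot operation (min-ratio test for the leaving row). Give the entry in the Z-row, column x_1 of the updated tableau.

4

Ratio test on column w2 — row 1: entry 0 ≤ 0; row 2: (2/3)/(1/2) = 4/3; row 3: entry -1/2 ≤ 0. Minimum is 4/3 at row 2 (x_1 leaves); pivot element 1/2.
Divide row 2 by 1/2; eliminate column w2 from the other rows.
Z-row update in column x_1: 0 − (-2)·2 = 4.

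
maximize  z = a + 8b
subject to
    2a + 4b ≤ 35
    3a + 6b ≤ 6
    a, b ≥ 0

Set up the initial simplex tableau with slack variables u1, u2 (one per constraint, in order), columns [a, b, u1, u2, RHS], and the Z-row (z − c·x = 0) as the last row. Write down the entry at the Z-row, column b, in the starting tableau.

-8

The Z-row carries the negated objective coefficients: the b entry is -8.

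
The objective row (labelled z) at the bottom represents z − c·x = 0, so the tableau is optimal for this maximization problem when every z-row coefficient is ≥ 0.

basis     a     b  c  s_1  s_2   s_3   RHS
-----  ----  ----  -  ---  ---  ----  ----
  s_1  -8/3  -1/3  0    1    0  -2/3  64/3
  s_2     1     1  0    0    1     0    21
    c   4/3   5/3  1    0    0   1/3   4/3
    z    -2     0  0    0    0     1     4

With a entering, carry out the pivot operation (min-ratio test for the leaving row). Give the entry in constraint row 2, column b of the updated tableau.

Ratio test on column a — row 1: entry -8/3 ≤ 0; row 2: 21/1 = 21; row 3: (4/3)/(4/3) = 1. Minimum is 1 at row 3 (c leaves); pivot element 4/3.
Divide row 3 by 4/3; eliminate column a from the other rows.
Row 2 update in column b: 1 − 1·(5/4) = -1/4.

-1/4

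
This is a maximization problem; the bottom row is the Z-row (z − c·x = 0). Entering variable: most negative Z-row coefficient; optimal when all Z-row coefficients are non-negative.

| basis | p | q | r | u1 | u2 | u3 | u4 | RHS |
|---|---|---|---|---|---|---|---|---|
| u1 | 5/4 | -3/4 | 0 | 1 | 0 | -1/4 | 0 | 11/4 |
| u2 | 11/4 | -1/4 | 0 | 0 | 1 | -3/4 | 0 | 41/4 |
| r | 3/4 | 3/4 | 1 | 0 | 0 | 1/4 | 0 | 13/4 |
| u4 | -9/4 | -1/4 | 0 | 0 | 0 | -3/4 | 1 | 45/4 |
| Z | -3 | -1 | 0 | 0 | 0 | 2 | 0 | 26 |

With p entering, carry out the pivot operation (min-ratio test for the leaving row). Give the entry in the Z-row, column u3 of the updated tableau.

Ratio test on column p — row 1: (11/4)/(5/4) = 11/5; row 2: (41/4)/(11/4) = 41/11; row 3: (13/4)/(3/4) = 13/3; row 4: entry -9/4 ≤ 0. Minimum is 11/5 at row 1 (u1 leaves); pivot element 5/4.
Divide row 1 by 5/4; eliminate column p from the other rows.
Z-row update in column u3: 2 − (-3)·(-1/5) = 7/5.

7/5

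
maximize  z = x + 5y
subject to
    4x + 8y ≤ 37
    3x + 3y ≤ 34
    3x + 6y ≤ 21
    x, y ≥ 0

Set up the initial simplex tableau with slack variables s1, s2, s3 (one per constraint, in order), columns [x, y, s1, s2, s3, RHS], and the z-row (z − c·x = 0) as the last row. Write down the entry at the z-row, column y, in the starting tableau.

-5

The z-row carries the negated objective coefficients: the y entry is -5.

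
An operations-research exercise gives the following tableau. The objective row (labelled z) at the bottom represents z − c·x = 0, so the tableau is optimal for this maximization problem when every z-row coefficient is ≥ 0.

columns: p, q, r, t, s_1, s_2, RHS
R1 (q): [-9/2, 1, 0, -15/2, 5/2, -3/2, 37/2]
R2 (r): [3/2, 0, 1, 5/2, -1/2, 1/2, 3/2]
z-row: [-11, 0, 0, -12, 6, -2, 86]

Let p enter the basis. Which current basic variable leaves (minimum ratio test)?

Column p entries and ratios — q: -9/2 ≤ 0, skip; r: (3/2)/(3/2) = 1.
Smallest ratio is 1 in the row of r, so r leaves.

r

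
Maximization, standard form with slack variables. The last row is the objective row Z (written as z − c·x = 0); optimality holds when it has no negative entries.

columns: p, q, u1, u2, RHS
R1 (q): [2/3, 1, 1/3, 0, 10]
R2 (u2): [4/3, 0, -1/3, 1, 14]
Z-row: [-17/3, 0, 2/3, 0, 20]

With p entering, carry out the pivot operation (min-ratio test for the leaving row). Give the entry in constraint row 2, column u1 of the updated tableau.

Ratio test on column p — row 1: 10/(2/3) = 15; row 2: 14/(4/3) = 21/2. Minimum is 21/2 at row 2 (u2 leaves); pivot element 4/3.
Divide row 2 by 4/3; eliminate column p from the other rows.
In the new row 2, the u1 entry is the old entry divided by the pivot: (-1/3)/(4/3) = -1/4.

-1/4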